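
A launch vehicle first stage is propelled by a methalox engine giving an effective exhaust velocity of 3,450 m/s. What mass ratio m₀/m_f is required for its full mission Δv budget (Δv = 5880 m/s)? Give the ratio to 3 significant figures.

m₀/m_f = exp(Δv / v_e) = exp(5880 / 3450.0) = exp(1.7043) = 5.4978.

mass ratio ≈ 5.50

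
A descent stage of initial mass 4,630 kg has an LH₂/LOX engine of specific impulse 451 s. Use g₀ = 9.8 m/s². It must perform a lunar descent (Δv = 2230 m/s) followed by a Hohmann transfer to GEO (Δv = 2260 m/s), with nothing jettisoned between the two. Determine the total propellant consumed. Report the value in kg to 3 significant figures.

total propellant consumed ≈ 2950 kg

v_e = Isp · g₀ = 451 × 9.8 = 4419.8 m/s.
After the first burn: m = 4630 × exp(−2230/4419.8) = 4630 × 0.60378 = 2,795.5 kg.
After the second burn: m = 2,795.5 × exp(−2260/4419.8) = 2,795.5 × 0.59969 = 1,676.43 kg.
Total propellant = m₀ − m_final = 4630 − 1,676.43 = 2,953.57 kg.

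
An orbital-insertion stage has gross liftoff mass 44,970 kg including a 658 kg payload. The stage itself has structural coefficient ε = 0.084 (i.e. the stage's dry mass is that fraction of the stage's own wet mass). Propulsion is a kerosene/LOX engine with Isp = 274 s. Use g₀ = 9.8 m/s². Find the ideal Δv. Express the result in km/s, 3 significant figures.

Stage wet mass = m₀ − payload = 44,970 − 658 = 44,312 kg.
Stage dry mass = ε × stage wet mass = 0.084 × 44,312 = 3,722.21 kg.
Burnout mass m_f = stage dry + payload = 3,722.21 + 658 = 4,380.21 kg.
v_e = Isp · g₀ = 274 × 9.8 = 2685.2 m/s.
Rocket equation: Δv = v_e · ln(44,970/4,380.21) = 2685.2 × ln(10.27) = 2685.2 × 2.3289 ≈ 6254 m/s.

Δv ≈ 6.25 km/s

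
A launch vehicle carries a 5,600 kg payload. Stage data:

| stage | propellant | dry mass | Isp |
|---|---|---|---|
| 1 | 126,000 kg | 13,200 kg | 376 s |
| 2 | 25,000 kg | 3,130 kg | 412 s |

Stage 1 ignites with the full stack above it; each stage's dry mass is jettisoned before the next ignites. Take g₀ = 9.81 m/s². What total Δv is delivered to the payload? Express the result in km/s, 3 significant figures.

Δv ≈ 10.3 km/s

Ignition mass of stage 1 = 126,000+13,200 + 25,000+3,130 + 5,600 = 172,930 kg.
Stage 1: m₀ = 172,930 kg, m_f = 172,930 − 126,000 = 46,930 kg; Δv = 376×9.81×ln(3.685) = 3688.6×1.3042 ≈ 4811 m/s.
Stage 2: m₀ = 33,730 kg, m_f = 33,730 − 25,000 = 8,730 kg; Δv = 412×9.81×ln(3.864) = 4041.7×1.3516 ≈ 5463 m/s.
Total Δv = 4811 + 5463 = 10274 m/s.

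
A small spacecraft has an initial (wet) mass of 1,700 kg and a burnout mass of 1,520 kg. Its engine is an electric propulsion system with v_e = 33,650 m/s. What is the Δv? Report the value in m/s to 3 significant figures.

Δv ≈ 3770 m/s

Δv = v_e · ln(m₀/m_f) = 33650.0 × ln(1.118) = 33650.0 × 0.1119 ≈ 3766.0 m/s.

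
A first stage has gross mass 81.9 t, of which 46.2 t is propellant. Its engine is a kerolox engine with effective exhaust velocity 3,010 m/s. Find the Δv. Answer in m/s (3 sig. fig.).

Δv ≈ 2500 m/s

m_f = m₀ − m_prop = 81.9 − 46.2 = 35.7 t.
By the Tsiolkovsky rocket equation, Δv = v_e · ln(m₀/m_f) = 3010.0 × ln(2.294) = 3010.0 × 0.8303 ≈ 2499.3 m/s.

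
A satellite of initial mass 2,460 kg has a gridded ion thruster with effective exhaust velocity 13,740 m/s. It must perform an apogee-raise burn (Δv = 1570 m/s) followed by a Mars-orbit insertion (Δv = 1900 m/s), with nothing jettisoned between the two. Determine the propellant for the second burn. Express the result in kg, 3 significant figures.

propellant for the second burn ≈ 283 kg

After the first burn: m = 2460 × exp(−1570/13740.0) = 2460 × 0.89202 = 2,194.37 kg.
After the second burn: m = 2,194.37 × exp(−1900/13740.0) = 2,194.37 × 0.87085 = 1,910.97 kg.
Second-burn propellant = 2,194.37 − 1,910.97 = 283.4 kg.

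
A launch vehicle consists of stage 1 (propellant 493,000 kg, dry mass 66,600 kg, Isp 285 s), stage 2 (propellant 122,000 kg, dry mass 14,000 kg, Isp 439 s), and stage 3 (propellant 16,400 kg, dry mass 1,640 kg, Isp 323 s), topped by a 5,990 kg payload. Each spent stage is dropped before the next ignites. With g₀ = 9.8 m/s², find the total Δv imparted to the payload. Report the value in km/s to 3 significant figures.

Δv ≈ 13.0 km/s

Ignition mass of stage 1 = 493,000+66,600 + 122,000+14,000 + 16,400+1,640 + 5,990 = 719,630 kg.
Stage 1: m₀ = 719,630 kg, m_f = 719,630 − 493,000 = 226,630 kg; Δv = 285×9.8×ln(3.175) = 2793.0×1.1554 ≈ 3227 m/s.
Stage 2: m₀ = 160,030 kg, m_f = 160,030 − 122,000 = 38,030 kg; Δv = 439×9.8×ln(4.208) = 4302.2×1.4370 ≈ 6182 m/s.
Stage 3: m₀ = 24,030 kg, m_f = 24,030 − 16,400 = 7,630 kg; Δv = 323×9.8×ln(3.149) = 3165.4×1.1472 ≈ 3631 m/s.
Total Δv = 3227 + 6182 + 3631 = 13040 m/s.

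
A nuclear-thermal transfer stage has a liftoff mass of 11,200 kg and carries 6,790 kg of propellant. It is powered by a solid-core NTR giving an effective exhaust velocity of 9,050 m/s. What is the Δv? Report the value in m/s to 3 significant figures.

m_f = m₀ − m_prop = 11,200 − 6,790 = 4,410 kg.
By the Tsiolkovsky rocket equation, Δv = v_e · ln(m₀/m_f) = 9050.0 × ln(2.54) = 9050.0 × 0.9320 ≈ 8435.0 m/s.

Δv ≈ 8430 m/s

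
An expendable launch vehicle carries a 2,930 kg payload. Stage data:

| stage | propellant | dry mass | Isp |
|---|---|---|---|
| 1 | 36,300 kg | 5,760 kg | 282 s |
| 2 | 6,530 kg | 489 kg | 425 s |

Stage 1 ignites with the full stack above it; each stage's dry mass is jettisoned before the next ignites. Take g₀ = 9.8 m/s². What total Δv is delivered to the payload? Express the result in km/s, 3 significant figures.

Ignition mass of stage 1 = 36,300+5,760 + 6,530+489 + 2,930 = 52,009 kg.
Stage 1: m₀ = 52,009 kg, m_f = 52,009 − 36,300 = 15,709 kg; Δv = 282×9.8×ln(3.311) = 2763.6×1.1972 ≈ 3309 m/s.
Stage 2: m₀ = 9,949 kg, m_f = 9,949 − 6,530 = 3,419 kg; Δv = 425×9.8×ln(2.91) = 4165.0×1.0681 ≈ 4449 m/s.
Total Δv = 3309 + 4449 = 7758 m/s.

Δv ≈ 7.76 km/s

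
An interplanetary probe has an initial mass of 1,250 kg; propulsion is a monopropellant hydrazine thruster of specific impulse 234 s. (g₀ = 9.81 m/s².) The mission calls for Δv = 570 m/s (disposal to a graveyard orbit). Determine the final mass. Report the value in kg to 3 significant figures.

v_e = Isp · g₀ = 234 × 9.81 = 2295.5 m/s.
m₀/m_f = exp(Δv / v_e) = exp(570 / 2295.5) = exp(0.2483) = 1.2819.
m_f = m₀ / 1.2819 = 1,250 / 1.2819 = 975.115 kg.

final mass ≈ 975 kg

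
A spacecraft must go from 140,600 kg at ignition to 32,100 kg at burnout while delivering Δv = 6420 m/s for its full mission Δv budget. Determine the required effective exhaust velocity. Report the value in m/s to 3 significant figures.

ln(m₀/m_f) = ln(140600/32100) = ln(4.38) = 1.4771.
By the Tsiolkovsky rocket equation, v_e = Δv / ln(m₀/m_f) = 6420 / 1.4771 = 4346.5 m/s.

v_e ≈ 4350 m/s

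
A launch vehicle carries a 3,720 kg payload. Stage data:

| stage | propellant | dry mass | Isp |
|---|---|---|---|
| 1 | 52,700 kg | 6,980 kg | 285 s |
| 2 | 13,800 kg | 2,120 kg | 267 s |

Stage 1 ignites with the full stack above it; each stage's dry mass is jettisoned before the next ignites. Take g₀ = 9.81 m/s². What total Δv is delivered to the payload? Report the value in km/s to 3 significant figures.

Ignition mass of stage 1 = 52,700+6,980 + 13,800+2,120 + 3,720 = 79,320 kg.
Stage 1: m₀ = 79,320 kg, m_f = 79,320 − 52,700 = 26,620 kg; Δv = 285×9.81×ln(2.98) = 2795.9×1.0918 ≈ 3053 m/s.
Stage 2: m₀ = 19,640 kg, m_f = 19,640 − 13,800 = 5,840 kg; Δv = 267×9.81×ln(3.363) = 2619.3×1.2128 ≈ 3177 m/s.
Total Δv = 3053 + 3177 = 6230 m/s.

Δv ≈ 6.23 km/s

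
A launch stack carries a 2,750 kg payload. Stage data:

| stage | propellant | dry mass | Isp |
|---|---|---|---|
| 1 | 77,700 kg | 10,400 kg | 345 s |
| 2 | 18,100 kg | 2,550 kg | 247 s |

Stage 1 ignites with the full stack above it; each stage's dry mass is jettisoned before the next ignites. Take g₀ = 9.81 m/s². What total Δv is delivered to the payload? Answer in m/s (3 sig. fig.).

Ignition mass of stage 1 = 77,700+10,400 + 18,100+2,550 + 2,750 = 111,500 kg.
Stage 1: m₀ = 111,500 kg, m_f = 111,500 − 77,700 = 33,800 kg; Δv = 345×9.81×ln(3.299) = 3384.5×1.1936 ≈ 4040 m/s.
Stage 2: m₀ = 23,400 kg, m_f = 23,400 − 18,100 = 5,300 kg; Δv = 247×9.81×ln(4.415) = 2423.1×1.4850 ≈ 3598 m/s.
Total Δv = 4040 + 3598 = 7638 m/s.

Δv ≈ 7640 m/s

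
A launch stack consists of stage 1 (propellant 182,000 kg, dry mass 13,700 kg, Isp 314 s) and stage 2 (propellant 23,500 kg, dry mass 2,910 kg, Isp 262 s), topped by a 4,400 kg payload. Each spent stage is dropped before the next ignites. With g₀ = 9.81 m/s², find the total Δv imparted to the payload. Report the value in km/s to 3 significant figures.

Ignition mass of stage 1 = 182,000+13,700 + 23,500+2,910 + 4,400 = 226,510 kg.
Stage 1: m₀ = 226,510 kg, m_f = 226,510 − 182,000 = 44,510 kg; Δv = 314×9.81×ln(5.089) = 3080.3×1.6271 ≈ 5012 m/s.
Stage 2: m₀ = 30,810 kg, m_f = 30,810 − 23,500 = 7,310 kg; Δv = 262×9.81×ln(4.215) = 2570.2×1.4386 ≈ 3698 m/s.
Total Δv = 5012 + 3698 = 8710 m/s.

Δv ≈ 8.71 km/s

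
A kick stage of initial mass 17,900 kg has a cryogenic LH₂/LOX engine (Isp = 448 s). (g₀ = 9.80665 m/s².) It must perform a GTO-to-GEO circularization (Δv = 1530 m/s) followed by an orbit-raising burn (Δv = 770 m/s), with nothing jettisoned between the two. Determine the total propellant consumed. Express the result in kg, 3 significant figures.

total propellant consumed ≈ 7300 kg

v_e = Isp · g₀ = 448 × 9.80665 = 4393.4 m/s.
After the first burn: m = 17900 × exp(−1530/4393.4) = 17900 × 0.70592 = 12,636 kg.
After the second burn: m = 12,636 × exp(−770/4393.4) = 12,636 × 0.83924 = 10,604.6 kg.
Total propellant = m₀ − m_final = 17900 − 10,604.6 = 7,295.4 kg.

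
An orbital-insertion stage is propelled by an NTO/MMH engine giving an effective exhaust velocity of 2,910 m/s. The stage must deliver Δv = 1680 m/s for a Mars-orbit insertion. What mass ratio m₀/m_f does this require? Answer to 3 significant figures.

mass ratio ≈ 1.78

From the ideal rocket equation, m₀/m_f = exp(Δv / v_e) = exp(1680 / 2910.0) = exp(0.5773) = 1.7813.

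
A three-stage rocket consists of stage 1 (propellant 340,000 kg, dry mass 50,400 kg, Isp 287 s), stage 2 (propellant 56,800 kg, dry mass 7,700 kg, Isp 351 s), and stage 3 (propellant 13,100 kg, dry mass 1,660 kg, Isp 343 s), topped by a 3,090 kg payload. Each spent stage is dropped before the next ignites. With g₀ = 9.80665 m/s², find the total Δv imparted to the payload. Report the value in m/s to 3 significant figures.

Δv ≈ 12100 m/s

Ignition mass of stage 1 = 340,000+50,400 + 56,800+7,700 + 13,100+1,660 + 3,090 = 472,750 kg.
Stage 1: m₀ = 472,750 kg, m_f = 472,750 − 340,000 = 132,750 kg; Δv = 287×9.80665×ln(3.561) = 2814.5×1.2701 ≈ 3575 m/s.
Stage 2: m₀ = 82,350 kg, m_f = 82,350 − 56,800 = 25,550 kg; Δv = 351×9.80665×ln(3.223) = 3442.1×1.1703 ≈ 4028 m/s.
Stage 3: m₀ = 17,850 kg, m_f = 17,850 − 13,100 = 4,750 kg; Δv = 343×9.80665×ln(3.758) = 3363.7×1.3239 ≈ 4453 m/s.
Total Δv = 3575 + 4028 + 4453 = 12056 m/s.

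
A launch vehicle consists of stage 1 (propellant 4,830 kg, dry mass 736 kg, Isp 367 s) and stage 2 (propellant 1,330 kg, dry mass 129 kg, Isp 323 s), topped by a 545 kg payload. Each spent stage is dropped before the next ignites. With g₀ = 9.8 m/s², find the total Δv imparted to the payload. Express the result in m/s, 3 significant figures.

Δv ≈ 7100 m/s

Ignition mass of stage 1 = 4,830+736 + 1,330+129 + 545 = 7,570 kg.
Stage 1: m₀ = 7,570 kg, m_f = 7,570 − 4,830 = 2,740 kg; Δv = 367×9.8×ln(2.763) = 3596.6×1.0162 ≈ 3655 m/s.
Stage 2: m₀ = 2,004 kg, m_f = 2,004 − 1,330 = 674 kg; Δv = 323×9.8×ln(2.973) = 3165.4×1.0897 ≈ 3449 m/s.
Total Δv = 3655 + 3449 = 7104 m/s.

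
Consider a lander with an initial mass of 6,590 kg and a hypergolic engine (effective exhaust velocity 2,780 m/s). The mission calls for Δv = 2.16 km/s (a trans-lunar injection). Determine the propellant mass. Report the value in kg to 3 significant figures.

propellant mass ≈ 3560 kg

m₀/m_f = exp(Δv / v_e) = exp(2160 / 2780.0) = exp(0.7770) = 2.1749.
m_f = 6,590 / 2.1749 = 3,030.02 kg, so propellant = m₀ − m_f = 6,590 − 3,030.02 = 3,559.98 kg.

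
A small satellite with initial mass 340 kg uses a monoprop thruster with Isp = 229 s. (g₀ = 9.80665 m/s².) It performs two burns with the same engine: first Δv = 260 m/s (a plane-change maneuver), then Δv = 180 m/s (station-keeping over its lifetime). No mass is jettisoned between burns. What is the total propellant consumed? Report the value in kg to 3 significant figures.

total propellant consumed ≈ 60.5 kg

v_e = Isp · g₀ = 229 × 9.80665 = 2245.7 m/s.
After the first burn: m = 340 × exp(−260/2245.7) = 340 × 0.89068 = 302.831 kg.
After the second burn: m = 302.831 × exp(−180/2245.7) = 302.831 × 0.92298 = 279.507 kg.
Total propellant = m₀ − m_final = 340 − 279.507 = 60.493 kg.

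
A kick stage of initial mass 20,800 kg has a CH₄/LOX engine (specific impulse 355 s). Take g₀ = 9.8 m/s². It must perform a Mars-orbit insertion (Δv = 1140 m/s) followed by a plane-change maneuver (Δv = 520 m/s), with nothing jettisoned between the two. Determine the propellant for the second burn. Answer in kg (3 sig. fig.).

propellant for the second burn ≈ 2080 kg

v_e = Isp · g₀ = 355 × 9.8 = 3479.0 m/s.
After the first burn: m = 20800 × exp(−1140/3479.0) = 20800 × 0.72059 = 14,988.3 kg.
After the second burn: m = 14,988.3 × exp(−520/3479.0) = 14,988.3 × 0.86117 = 12,907.5 kg.
Second-burn propellant = 14,988.3 − 12,907.5 = 2,080.8 kg.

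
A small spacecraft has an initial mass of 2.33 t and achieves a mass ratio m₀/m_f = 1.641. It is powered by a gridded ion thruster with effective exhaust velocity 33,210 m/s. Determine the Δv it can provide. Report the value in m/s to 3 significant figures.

Δv ≈ 16400 m/s

Rocket equation: Δv = v_e · ln(1.641) = 33210.0 × 0.4953 ≈ 16449.1 m/s.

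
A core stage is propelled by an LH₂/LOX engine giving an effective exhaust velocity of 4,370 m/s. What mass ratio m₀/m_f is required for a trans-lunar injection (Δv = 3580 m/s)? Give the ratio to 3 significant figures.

mass ratio ≈ 2.27

Rocket equation: m₀/m_f = exp(Δv / v_e) = exp(3580 / 4370.0) = exp(0.8192) = 2.2687.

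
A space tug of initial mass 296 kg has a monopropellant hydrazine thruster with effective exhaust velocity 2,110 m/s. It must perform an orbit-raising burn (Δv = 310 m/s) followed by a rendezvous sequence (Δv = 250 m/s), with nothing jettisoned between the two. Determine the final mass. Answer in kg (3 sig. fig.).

final mass ≈ 227 kg

After the first burn: m = 296 × exp(−310/2110.0) = 296 × 0.86336 = 255.555 kg.
After the second burn: m = 255.555 × exp(−250/2110.0) = 255.555 × 0.88827 = 227.002 kg.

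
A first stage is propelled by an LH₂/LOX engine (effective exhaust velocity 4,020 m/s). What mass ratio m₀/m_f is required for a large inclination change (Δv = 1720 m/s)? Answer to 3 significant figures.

mass ratio ≈ 1.53

m₀/m_f = exp(Δv / v_e) = exp(1720 / 4020.0) = exp(0.4279) = 1.5340.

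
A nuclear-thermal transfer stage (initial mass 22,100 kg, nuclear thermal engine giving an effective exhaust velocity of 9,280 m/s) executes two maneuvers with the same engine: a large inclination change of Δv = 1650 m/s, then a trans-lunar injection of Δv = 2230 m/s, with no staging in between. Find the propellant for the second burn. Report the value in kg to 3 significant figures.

After the first burn: m = 22100 × exp(−1650/9280.0) = 22100 × 0.83711 = 18,500.1 kg.
After the second burn: m = 18,500.1 × exp(−2230/9280.0) = 18,500.1 × 0.78639 = 14,548.3 kg.
Second-burn propellant = 18,500.1 − 14,548.3 = 3,951.8 kg.

propellant for the second burn ≈ 3950 kg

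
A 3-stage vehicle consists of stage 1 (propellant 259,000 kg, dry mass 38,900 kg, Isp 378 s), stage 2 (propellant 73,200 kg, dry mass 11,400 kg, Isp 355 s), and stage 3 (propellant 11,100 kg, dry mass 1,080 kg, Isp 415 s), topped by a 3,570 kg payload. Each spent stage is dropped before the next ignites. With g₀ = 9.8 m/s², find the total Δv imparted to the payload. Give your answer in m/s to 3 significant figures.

Δv ≈ 13400 m/s

Ignition mass of stage 1 = 259,000+38,900 + 73,200+11,400 + 11,100+1,080 + 3,570 = 398,250 kg.
Stage 1: m₀ = 398,250 kg, m_f = 398,250 − 259,000 = 139,250 kg; Δv = 378×9.8×ln(2.86) = 3704.4×1.0508 ≈ 3893 m/s.
Stage 2: m₀ = 100,350 kg, m_f = 100,350 − 73,200 = 27,150 kg; Δv = 355×9.8×ln(3.696) = 3479.0×1.3073 ≈ 4548 m/s.
Stage 3: m₀ = 15,750 kg, m_f = 15,750 − 11,100 = 4,650 kg; Δv = 415×9.8×ln(3.387) = 4067.0×1.2200 ≈ 4962 m/s.
Total Δv = 3893 + 4548 + 4962 = 13403 m/s.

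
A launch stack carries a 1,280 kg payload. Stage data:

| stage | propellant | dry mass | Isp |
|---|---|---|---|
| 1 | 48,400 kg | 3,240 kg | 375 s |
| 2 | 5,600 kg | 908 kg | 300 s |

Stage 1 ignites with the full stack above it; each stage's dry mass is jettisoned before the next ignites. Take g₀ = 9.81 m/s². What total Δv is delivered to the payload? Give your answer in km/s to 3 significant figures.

Ignition mass of stage 1 = 48,400+3,240 + 5,600+908 + 1,280 = 59,428 kg.
Stage 1: m₀ = 59,428 kg, m_f = 59,428 − 48,400 = 11,028 kg; Δv = 375×9.81×ln(5.389) = 3678.8×1.6843 ≈ 6196 m/s.
Stage 2: m₀ = 7,788 kg, m_f = 7,788 − 5,600 = 2,188 kg; Δv = 300×9.81×ln(3.559) = 2943.0×1.2696 ≈ 3736 m/s.
Total Δv = 6196 + 3736 = 9932 m/s.

Δv ≈ 9.93 km/s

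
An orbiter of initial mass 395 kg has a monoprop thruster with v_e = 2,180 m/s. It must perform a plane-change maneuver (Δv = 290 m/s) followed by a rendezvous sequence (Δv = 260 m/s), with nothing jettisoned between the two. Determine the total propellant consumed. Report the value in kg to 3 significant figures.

After the first burn: m = 395 × exp(−290/2180.0) = 395 × 0.87544 = 345.799 kg.
After the second burn: m = 345.799 × exp(−260/2180.0) = 345.799 × 0.88757 = 306.921 kg.
Total propellant = m₀ − m_final = 395 − 306.921 = 88.079 kg.

total propellant consumed ≈ 88.1 kg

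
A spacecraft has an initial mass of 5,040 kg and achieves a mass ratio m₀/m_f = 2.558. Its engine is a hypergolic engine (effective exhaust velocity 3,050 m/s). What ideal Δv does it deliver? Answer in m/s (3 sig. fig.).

Δv ≈ 2860 m/s

By the Tsiolkovsky rocket equation, Δv = v_e · ln(2.558) = 3050.0 × 0.9392 ≈ 2864.6 m/s.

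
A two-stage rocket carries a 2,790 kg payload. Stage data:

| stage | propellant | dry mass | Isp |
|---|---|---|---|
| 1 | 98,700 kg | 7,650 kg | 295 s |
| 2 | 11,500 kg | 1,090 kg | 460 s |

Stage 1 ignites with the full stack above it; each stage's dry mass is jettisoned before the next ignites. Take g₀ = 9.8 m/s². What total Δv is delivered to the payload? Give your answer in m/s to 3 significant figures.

Ignition mass of stage 1 = 98,700+7,650 + 11,500+1,090 + 2,790 = 121,730 kg.
Stage 1: m₀ = 121,730 kg, m_f = 121,730 − 98,700 = 23,030 kg; Δv = 295×9.8×ln(5.286) = 2891.0×1.6650 ≈ 4814 m/s.
Stage 2: m₀ = 15,380 kg, m_f = 15,380 − 11,500 = 3,880 kg; Δv = 460×9.8×ln(3.964) = 4508.0×1.3772 ≈ 6209 m/s.
Total Δv = 4814 + 6209 = 11023 m/s.

Δv ≈ 11000 m/s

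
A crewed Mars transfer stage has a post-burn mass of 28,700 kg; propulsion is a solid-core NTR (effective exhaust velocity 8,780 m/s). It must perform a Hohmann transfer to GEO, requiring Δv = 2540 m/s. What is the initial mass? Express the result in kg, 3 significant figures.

By the Tsiolkovsky rocket equation, m₀/m_f = exp(Δv / v_e) = exp(2540 / 8780.0) = exp(0.2893) = 1.3355.
m₀ = m_f × 1.3355 = 28,700 × 1.3355 = 38,328.9 kg.

initial mass ≈ 38300 kg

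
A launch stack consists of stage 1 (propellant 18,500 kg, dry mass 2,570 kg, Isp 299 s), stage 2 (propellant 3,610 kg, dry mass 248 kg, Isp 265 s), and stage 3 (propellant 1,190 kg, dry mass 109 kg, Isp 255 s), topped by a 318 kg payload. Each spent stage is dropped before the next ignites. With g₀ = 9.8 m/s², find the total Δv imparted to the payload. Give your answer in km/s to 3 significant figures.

Ignition mass of stage 1 = 18,500+2,570 + 3,610+248 + 1,190+109 + 318 = 26,545 kg.
Stage 1: m₀ = 26,545 kg, m_f = 26,545 − 18,500 = 8,045 kg; Δv = 299×9.8×ln(3.3) = 2930.2×1.1938 ≈ 3498 m/s.
Stage 2: m₀ = 5,475 kg, m_f = 5,475 − 3,610 = 1,865 kg; Δv = 265×9.8×ln(2.936) = 2597.0×1.0769 ≈ 2797 m/s.
Stage 3: m₀ = 1,617 kg, m_f = 1,617 − 1,190 = 427 kg; Δv = 255×9.8×ln(3.787) = 2499.0×1.3315 ≈ 3328 m/s.
Total Δv = 3498 + 2797 + 3328 = 9623 m/s.

Δv ≈ 9.62 km/s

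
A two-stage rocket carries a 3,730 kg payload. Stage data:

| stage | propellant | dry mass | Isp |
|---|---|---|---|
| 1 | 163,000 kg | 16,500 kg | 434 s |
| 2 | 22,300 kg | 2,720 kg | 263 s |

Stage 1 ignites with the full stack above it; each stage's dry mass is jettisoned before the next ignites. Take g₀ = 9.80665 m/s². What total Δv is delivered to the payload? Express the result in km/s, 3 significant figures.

Ignition mass of stage 1 = 163,000+16,500 + 22,300+2,720 + 3,730 = 208,250 kg.
Stage 1: m₀ = 208,250 kg, m_f = 208,250 − 163,000 = 45,250 kg; Δv = 434×9.80665×ln(4.602) = 4256.1×1.5265 ≈ 6497 m/s.
Stage 2: m₀ = 28,750 kg, m_f = 28,750 − 22,300 = 6,450 kg; Δv = 263×9.80665×ln(4.457) = 2579.1×1.4946 ≈ 3855 m/s.
Total Δv = 6497 + 3855 = 10352 m/s.

Δv ≈ 10.4 km/s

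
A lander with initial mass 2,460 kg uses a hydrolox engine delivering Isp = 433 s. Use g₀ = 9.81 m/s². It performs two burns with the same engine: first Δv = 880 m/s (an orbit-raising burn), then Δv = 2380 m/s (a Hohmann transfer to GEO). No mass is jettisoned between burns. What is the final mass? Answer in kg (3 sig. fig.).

final mass ≈ 1140 kg

v_e = Isp · g₀ = 433 × 9.81 = 4247.7 m/s.
After the first burn: m = 2460 × exp(−880/4247.7) = 2460 × 0.81288 = 1,999.68 kg.
After the second burn: m = 1,999.68 × exp(−2380/4247.7) = 1,999.68 × 0.57104 = 1,141.9 kg.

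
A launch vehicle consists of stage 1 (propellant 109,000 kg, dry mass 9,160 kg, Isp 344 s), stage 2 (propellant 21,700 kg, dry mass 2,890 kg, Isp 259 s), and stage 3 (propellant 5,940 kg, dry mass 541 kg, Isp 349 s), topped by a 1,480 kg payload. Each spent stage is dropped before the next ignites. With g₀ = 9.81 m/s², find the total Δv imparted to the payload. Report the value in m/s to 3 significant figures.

Δv ≈ 11800 m/s

Ignition mass of stage 1 = 109,000+9,160 + 21,700+2,890 + 5,940+541 + 1,480 = 150,711 kg.
Stage 1: m₀ = 150,711 kg, m_f = 150,711 − 109,000 = 41,711 kg; Δv = 344×9.81×ln(3.613) = 3374.6×1.2846 ≈ 4335 m/s.
Stage 2: m₀ = 32,551 kg, m_f = 32,551 − 21,700 = 10,851 kg; Δv = 259×9.81×ln(3) = 2540.8×1.0986 ≈ 2791 m/s.
Stage 3: m₀ = 7,961 kg, m_f = 7,961 − 5,940 = 2,021 kg; Δv = 349×9.81×ln(3.939) = 3423.7×1.3710 ≈ 4694 m/s.
Total Δv = 4335 + 2791 + 4694 = 11820 m/s.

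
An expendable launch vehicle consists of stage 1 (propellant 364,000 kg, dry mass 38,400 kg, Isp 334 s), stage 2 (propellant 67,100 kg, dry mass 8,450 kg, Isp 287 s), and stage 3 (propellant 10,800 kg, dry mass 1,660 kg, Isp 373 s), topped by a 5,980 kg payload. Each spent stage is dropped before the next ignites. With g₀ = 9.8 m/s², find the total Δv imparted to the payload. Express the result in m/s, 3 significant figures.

Ignition mass of stage 1 = 364,000+38,400 + 67,100+8,450 + 10,800+1,660 + 5,980 = 496,390 kg.
Stage 1: m₀ = 496,390 kg, m_f = 496,390 − 364,000 = 132,390 kg; Δv = 334×9.8×ln(3.749) = 3273.2×1.3216 ≈ 4326 m/s.
Stage 2: m₀ = 93,990 kg, m_f = 93,990 − 67,100 = 26,890 kg; Δv = 287×9.8×ln(3.495) = 2812.6×1.2514 ≈ 3520 m/s.
Stage 3: m₀ = 18,440 kg, m_f = 18,440 − 10,800 = 7,640 kg; Δv = 373×9.8×ln(2.414) = 3655.4×0.8811 ≈ 3221 m/s.
Total Δv = 4326 + 3520 + 3221 = 11067 m/s.

Δv ≈ 11100 m/s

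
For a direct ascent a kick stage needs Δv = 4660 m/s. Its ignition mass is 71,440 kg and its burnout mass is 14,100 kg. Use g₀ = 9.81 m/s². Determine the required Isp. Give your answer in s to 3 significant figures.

Isp ≈ 293 s

ln(m₀/m_f) = ln(71440/14100) = ln(5.067) = 1.6227.
v_e = Δv / ln(m₀/m_f) = 4660 / 1.6227 = 2871.8 m/s.
Isp = v_e / g₀ = 2871.8 / 9.81 = 292.7 s.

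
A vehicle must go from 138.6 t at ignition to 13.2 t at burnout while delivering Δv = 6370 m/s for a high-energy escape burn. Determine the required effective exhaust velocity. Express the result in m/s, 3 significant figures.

ln(m₀/m_f) = ln(138600/13200) = ln(10.5) = 2.3514.
By the Tsiolkovsky rocket equation, v_e = Δv / ln(m₀/m_f) = 6370 / 2.3514 = 2709.1 m/s.

v_e ≈ 2710 m/s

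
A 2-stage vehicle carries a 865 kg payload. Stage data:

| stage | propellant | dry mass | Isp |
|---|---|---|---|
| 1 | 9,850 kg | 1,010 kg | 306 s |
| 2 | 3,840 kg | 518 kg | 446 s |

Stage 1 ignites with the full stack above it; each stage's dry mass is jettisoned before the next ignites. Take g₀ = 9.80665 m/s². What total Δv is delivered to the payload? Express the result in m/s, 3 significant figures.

Ignition mass of stage 1 = 9,850+1,010 + 3,840+518 + 865 = 16,083 kg.
Stage 1: m₀ = 16,083 kg, m_f = 16,083 − 9,850 = 6,233 kg; Δv = 306×9.80665×ln(2.58) = 3000.8×0.9479 ≈ 2845 m/s.
Stage 2: m₀ = 5,223 kg, m_f = 5,223 − 3,840 = 1,383 kg; Δv = 446×9.80665×ln(3.777) = 4373.8×1.3288 ≈ 5812 m/s.
Total Δv = 2845 + 5812 = 8657 m/s.

Δv ≈ 8660 m/s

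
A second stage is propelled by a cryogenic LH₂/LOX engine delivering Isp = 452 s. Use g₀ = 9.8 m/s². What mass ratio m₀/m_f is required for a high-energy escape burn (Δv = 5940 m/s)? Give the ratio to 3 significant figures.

v_e = Isp · g₀ = 452 × 9.8 = 4429.6 m/s.
Rocket equation: m₀/m_f = exp(Δv / v_e) = exp(5940 / 4429.6) = exp(1.3410) = 3.8228.

mass ratio ≈ 3.82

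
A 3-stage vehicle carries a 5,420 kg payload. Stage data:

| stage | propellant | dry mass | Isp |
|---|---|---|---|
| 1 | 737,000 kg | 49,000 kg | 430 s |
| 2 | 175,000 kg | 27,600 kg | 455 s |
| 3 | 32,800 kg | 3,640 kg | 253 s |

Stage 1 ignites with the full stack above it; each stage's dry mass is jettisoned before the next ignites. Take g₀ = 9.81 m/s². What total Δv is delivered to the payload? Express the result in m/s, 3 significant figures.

Δv ≈ 14700 m/s

Ignition mass of stage 1 = 737,000+49,000 + 175,000+27,600 + 32,800+3,640 + 5,420 = 1,030,460 kg.
Stage 1: m₀ = 1,030,460 kg, m_f = 1,030,460 − 737,000 = 293,460 kg; Δv = 430×9.81×ln(3.511) = 4218.3×1.2560 ≈ 5298 m/s.
Stage 2: m₀ = 244,460 kg, m_f = 244,460 − 175,000 = 69,460 kg; Δv = 455×9.81×ln(3.519) = 4463.6×1.2583 ≈ 5616 m/s.
Stage 3: m₀ = 41,860 kg, m_f = 41,860 − 32,800 = 9,060 kg; Δv = 253×9.81×ln(4.62) = 2481.9×1.5305 ≈ 3798 m/s.
Total Δv = 5298 + 5616 + 3798 = 14712 m/s.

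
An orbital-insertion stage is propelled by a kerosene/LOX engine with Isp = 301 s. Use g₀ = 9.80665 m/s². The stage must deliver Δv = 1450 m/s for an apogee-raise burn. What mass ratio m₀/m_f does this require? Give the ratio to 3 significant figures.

v_e = Isp · g₀ = 301 × 9.80665 = 2951.8 m/s.
By the Tsiolkovsky rocket equation, m₀/m_f = exp(Δv / v_e) = exp(1450 / 2951.8) = exp(0.4912) = 1.6343.

mass ratio ≈ 1.63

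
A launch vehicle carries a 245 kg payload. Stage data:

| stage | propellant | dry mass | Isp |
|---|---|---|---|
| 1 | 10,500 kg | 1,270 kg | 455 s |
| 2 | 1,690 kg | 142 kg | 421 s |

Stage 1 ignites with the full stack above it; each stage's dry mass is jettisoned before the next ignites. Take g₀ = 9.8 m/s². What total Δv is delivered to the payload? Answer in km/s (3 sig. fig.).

Δv ≈ 13.3 km/s

Ignition mass of stage 1 = 10,500+1,270 + 1,690+142 + 245 = 13,847 kg.
Stage 1: m₀ = 13,847 kg, m_f = 13,847 − 10,500 = 3,347 kg; Δv = 455×9.8×ln(4.137) = 4459.0×1.4200 ≈ 6332 m/s.
Stage 2: m₀ = 2,077 kg, m_f = 2,077 − 1,690 = 387 kg; Δv = 421×9.8×ln(5.367) = 4125.8×1.6803 ≈ 6932 m/s.
Total Δv = 6332 + 6932 = 13264 m/s.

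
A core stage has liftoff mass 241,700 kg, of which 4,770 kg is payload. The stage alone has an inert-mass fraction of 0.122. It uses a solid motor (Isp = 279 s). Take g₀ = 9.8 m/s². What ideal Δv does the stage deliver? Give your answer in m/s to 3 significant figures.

Δv ≈ 5390 m/s

Stage wet mass = m₀ − payload = 241,700 − 4,770 = 236,930 kg.
Stage dry mass = ε × stage wet mass = 0.122 × 236,930 = 28,905.5 kg.
Burnout mass m_f = stage dry + payload = 28,905.5 + 4,770 = 33,675.5 kg.
v_e = Isp · g₀ = 279 × 9.8 = 2734.2 m/s.
Δv = v_e · ln(241,700/33,675.5) = 2734.2 × ln(7.177) = 2734.2 × 1.9709 ≈ 5389 m/s.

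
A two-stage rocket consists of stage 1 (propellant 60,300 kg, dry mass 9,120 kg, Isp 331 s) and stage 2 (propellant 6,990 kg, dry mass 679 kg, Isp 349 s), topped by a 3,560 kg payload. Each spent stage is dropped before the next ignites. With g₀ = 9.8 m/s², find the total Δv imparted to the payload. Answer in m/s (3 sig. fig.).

Δv ≈ 7800 m/s

Ignition mass of stage 1 = 60,300+9,120 + 6,990+679 + 3,560 = 80,649 kg.
Stage 1: m₀ = 80,649 kg, m_f = 80,649 − 60,300 = 20,349 kg; Δv = 331×9.8×ln(3.963) = 3243.8×1.3771 ≈ 4467 m/s.
Stage 2: m₀ = 11,229 kg, m_f = 11,229 − 6,990 = 4,239 kg; Δv = 349×9.8×ln(2.649) = 3420.2×0.9742 ≈ 3332 m/s.
Total Δv = 4467 + 3332 = 7799 m/s.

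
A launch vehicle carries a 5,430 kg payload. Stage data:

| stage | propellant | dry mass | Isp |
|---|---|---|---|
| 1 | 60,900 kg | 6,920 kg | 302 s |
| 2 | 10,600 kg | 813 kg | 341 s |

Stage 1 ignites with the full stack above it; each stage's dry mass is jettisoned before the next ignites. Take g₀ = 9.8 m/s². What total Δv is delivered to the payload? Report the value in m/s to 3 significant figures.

Ignition mass of stage 1 = 60,900+6,920 + 10,600+813 + 5,430 = 84,663 kg.
Stage 1: m₀ = 84,663 kg, m_f = 84,663 − 60,900 = 23,763 kg; Δv = 302×9.8×ln(3.563) = 2959.6×1.2705 ≈ 3760 m/s.
Stage 2: m₀ = 16,843 kg, m_f = 16,843 − 10,600 = 6,243 kg; Δv = 341×9.8×ln(2.698) = 3341.8×0.9925 ≈ 3317 m/s.
Total Δv = 3760 + 3317 = 7077 m/s.

Δv ≈ 7080 m/s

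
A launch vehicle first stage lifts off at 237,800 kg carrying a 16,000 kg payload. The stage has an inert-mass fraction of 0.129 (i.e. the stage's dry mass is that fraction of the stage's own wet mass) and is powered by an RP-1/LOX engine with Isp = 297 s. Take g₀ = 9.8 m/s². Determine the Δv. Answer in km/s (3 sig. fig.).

Δv ≈ 4.87 km/s

Stage wet mass = m₀ − payload = 237,800 − 16,000 = 221,800 kg.
Stage dry mass = ε × stage wet mass = 0.129 × 221,800 = 28,612.2 kg.
Burnout mass m_f = stage dry + payload = 28,612.2 + 16,000 = 44,612.2 kg.
v_e = Isp · g₀ = 297 × 9.8 = 2910.6 m/s.
By the Tsiolkovsky rocket equation, Δv = v_e · ln(237,800/44,612.2) = 2910.6 × ln(5.33) = 2910.6 × 1.6734 ≈ 4871 m/s.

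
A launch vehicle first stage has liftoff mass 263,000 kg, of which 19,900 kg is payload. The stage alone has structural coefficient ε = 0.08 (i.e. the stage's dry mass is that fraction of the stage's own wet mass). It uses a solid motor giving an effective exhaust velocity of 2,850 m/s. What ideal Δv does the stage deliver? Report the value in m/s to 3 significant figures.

Stage wet mass = m₀ − payload = 263,000 − 19,900 = 243,100 kg.
Stage dry mass = ε × stage wet mass = 0.08 × 243,100 = 19,448 kg.
Burnout mass m_f = stage dry + payload = 19,448 + 19,900 = 39,348 kg.
From the ideal rocket equation, Δv = v_e · ln(263,000/39,348) = 2850.0 × ln(6.684) = 2850.0 × 1.8997 ≈ 5414 m/s.

Δv ≈ 5410 m/s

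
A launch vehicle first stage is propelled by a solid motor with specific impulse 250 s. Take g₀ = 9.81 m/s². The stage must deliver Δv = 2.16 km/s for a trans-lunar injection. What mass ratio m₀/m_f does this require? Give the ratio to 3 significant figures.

mass ratio ≈ 2.41

v_e = Isp · g₀ = 250 × 9.81 = 2452.5 m/s.
Rocket equation: m₀/m_f = exp(Δv / v_e) = exp(2160 / 2452.5) = exp(0.8807) = 2.4127.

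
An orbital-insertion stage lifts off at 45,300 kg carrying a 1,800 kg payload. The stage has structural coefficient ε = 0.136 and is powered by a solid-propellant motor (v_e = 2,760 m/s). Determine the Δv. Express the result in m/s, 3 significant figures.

Stage wet mass = m₀ − payload = 45,300 − 1,800 = 43,500 kg.
Stage dry mass = ε × stage wet mass = 0.136 × 43,500 = 5,916 kg.
Burnout mass m_f = stage dry + payload = 5,916 + 1,800 = 7,716 kg.
Δv = v_e · ln(45,300/7,716) = 2760.0 × ln(5.871) = 2760.0 × 1.7700 ≈ 4885 m/s.

Δv ≈ 4890 m/s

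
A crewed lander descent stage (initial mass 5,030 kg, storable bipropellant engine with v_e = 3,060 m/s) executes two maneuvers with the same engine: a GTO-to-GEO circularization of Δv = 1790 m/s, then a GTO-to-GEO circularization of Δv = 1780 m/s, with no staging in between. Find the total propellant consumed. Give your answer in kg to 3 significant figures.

total propellant consumed ≈ 3460 kg

After the first burn: m = 5030 × exp(−1790/3060.0) = 5030 × 0.55712 = 2,802.31 kg.
After the second burn: m = 2,802.31 × exp(−1780/3060.0) = 2,802.31 × 0.55895 = 1,566.35 kg.
Total propellant = m₀ − m_final = 5030 − 1,566.35 = 3,463.65 kg.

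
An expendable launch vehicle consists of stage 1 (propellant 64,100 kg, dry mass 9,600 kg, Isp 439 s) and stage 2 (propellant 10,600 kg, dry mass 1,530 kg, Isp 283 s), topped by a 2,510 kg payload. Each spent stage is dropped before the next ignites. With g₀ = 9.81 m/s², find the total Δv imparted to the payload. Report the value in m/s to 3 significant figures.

Δv ≈ 9140 m/s

Ignition mass of stage 1 = 64,100+9,600 + 10,600+1,530 + 2,510 = 88,340 kg.
Stage 1: m₀ = 88,340 kg, m_f = 88,340 − 64,100 = 24,240 kg; Δv = 439×9.81×ln(3.644) = 4306.6×1.2932 ≈ 5569 m/s.
Stage 2: m₀ = 14,640 kg, m_f = 14,640 − 10,600 = 4,040 kg; Δv = 283×9.81×ln(3.624) = 2776.2×1.2875 ≈ 3574 m/s.
Total Δv = 5569 + 3574 = 9143 m/s.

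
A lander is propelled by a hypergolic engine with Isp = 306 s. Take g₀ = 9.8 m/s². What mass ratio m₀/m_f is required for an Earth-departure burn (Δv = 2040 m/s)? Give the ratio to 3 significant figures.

v_e = Isp · g₀ = 306 × 9.8 = 2998.8 m/s.
m₀/m_f = exp(Δv / v_e) = exp(2040 / 2998.8) = exp(0.6803) = 1.9744.

mass ratio ≈ 1.97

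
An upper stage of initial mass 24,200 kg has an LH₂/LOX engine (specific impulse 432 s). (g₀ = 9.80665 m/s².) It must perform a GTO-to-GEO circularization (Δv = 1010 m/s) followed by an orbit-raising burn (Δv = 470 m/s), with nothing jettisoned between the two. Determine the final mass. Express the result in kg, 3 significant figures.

v_e = Isp · g₀ = 432 × 9.80665 = 4236.5 m/s.
After the first burn: m = 24200 × exp(−1010/4236.5) = 24200 × 0.78788 = 19,066.7 kg.
After the second burn: m = 19,066.7 × exp(−470/4236.5) = 19,066.7 × 0.89499 = 17,064.5 kg.

final mass ≈ 17100 kg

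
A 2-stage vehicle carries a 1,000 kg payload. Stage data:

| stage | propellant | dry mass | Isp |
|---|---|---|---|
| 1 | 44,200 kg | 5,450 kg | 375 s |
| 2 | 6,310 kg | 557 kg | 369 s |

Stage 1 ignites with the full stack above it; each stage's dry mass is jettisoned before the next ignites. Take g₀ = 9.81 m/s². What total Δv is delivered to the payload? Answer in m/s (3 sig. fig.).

Δv ≈ 11200 m/s

Ignition mass of stage 1 = 44,200+5,450 + 6,310+557 + 1,000 = 57,517 kg.
Stage 1: m₀ = 57,517 kg, m_f = 57,517 − 44,200 = 13,317 kg; Δv = 375×9.81×ln(4.319) = 3678.8×1.4630 ≈ 5382 m/s.
Stage 2: m₀ = 7,867 kg, m_f = 7,867 − 6,310 = 1,557 kg; Δv = 369×9.81×ln(5.053) = 3619.9×1.6199 ≈ 5864 m/s.
Total Δv = 5382 + 5864 = 11246 m/s.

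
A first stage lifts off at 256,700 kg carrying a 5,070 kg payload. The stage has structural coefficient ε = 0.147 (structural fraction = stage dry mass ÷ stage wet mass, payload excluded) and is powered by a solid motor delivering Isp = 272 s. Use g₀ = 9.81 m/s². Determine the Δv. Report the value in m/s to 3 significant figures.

Δv ≈ 4830 m/s

Stage wet mass = m₀ − payload = 256,700 − 5,070 = 251,630 kg.
Stage dry mass = ε × stage wet mass = 0.147 × 251,630 = 36,989.6 kg.
Burnout mass m_f = stage dry + payload = 36,989.6 + 5,070 = 42,059.6 kg.
v_e = Isp · g₀ = 272 × 9.81 = 2668.3 m/s.
From the ideal rocket equation, Δv = v_e · ln(256,700/42,059.6) = 2668.3 × ln(6.103) = 2668.3 × 1.8088 ≈ 4827 m/s.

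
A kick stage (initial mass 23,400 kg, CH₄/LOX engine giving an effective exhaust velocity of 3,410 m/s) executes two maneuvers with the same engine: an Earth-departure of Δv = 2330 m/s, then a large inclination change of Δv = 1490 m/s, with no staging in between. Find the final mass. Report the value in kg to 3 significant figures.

After the first burn: m = 23400 × exp(−2330/3410.0) = 23400 × 0.50496 = 11,816.1 kg.
After the second burn: m = 11,816.1 × exp(−1490/3410.0) = 11,816.1 × 0.64600 = 7,633.2 kg.

final mass ≈ 7630 kg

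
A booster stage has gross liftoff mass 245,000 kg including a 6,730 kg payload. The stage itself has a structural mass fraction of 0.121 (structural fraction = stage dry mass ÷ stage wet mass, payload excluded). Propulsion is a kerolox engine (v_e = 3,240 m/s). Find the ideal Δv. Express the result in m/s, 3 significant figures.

Δv ≈ 6250 m/s

Stage wet mass = m₀ − payload = 245,000 − 6,730 = 238,270 kg.
Stage dry mass = ε × stage wet mass = 0.121 × 238,270 = 28,830.7 kg.
Burnout mass m_f = stage dry + payload = 28,830.7 + 6,730 = 35,560.7 kg.
Δv = v_e · ln(245,000/35,560.7) = 3240.0 × ln(6.89) = 3240.0 × 1.9300 ≈ 6253 m/s.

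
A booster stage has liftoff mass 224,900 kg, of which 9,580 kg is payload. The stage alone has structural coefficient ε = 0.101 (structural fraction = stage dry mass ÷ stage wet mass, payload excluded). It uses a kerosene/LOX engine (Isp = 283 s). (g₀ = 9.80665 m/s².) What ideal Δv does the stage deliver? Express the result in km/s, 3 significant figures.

Stage wet mass = m₀ − payload = 224,900 − 9,580 = 215,320 kg.
Stage dry mass = ε × stage wet mass = 0.101 × 215,320 = 21,747.3 kg.
Burnout mass m_f = stage dry + payload = 21,747.3 + 9,580 = 31,327.3 kg.
v_e = Isp · g₀ = 283 × 9.80665 = 2775.3 m/s.
Δv = v_e · ln(224,900/31,327.3) = 2775.3 × ln(7.179) = 2775.3 × 1.9712 ≈ 5471 m/s.

Δv ≈ 5.47 km/s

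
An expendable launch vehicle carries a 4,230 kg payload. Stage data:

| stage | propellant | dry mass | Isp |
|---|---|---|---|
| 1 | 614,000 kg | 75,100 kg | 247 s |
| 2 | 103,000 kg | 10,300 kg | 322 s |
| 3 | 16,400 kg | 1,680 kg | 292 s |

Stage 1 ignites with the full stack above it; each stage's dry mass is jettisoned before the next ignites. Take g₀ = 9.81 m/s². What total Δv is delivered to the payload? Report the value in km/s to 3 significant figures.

Δv ≈ 11.6 km/s

Ignition mass of stage 1 = 614,000+75,100 + 103,000+10,300 + 16,400+1,680 + 4,230 = 824,710 kg.
Stage 1: m₀ = 824,710 kg, m_f = 824,710 − 614,000 = 210,710 kg; Δv = 247×9.81×ln(3.914) = 2423.1×1.3645 ≈ 3306 m/s.
Stage 2: m₀ = 135,610 kg, m_f = 135,610 − 103,000 = 32,610 kg; Δv = 322×9.81×ln(4.159) = 3158.8×1.4252 ≈ 4502 m/s.
Stage 3: m₀ = 22,310 kg, m_f = 22,310 − 16,400 = 5,910 kg; Δv = 292×9.81×ln(3.775) = 2864.5×1.3284 ≈ 3805 m/s.
Total Δv = 3306 + 4502 + 3805 = 11613 m/s.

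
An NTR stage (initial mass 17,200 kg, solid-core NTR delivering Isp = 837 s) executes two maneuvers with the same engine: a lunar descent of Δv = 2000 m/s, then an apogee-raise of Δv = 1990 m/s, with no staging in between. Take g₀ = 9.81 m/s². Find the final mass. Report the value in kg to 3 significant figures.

v_e = Isp · g₀ = 837 × 9.81 = 8211.0 m/s.
After the first burn: m = 17200 × exp(−2000/8211.0) = 17200 × 0.78382 = 13,481.7 kg.
After the second burn: m = 13,481.7 × exp(−1990/8211.0) = 13,481.7 × 0.78477 = 10,580 kg.

final mass ≈ 10600 kg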